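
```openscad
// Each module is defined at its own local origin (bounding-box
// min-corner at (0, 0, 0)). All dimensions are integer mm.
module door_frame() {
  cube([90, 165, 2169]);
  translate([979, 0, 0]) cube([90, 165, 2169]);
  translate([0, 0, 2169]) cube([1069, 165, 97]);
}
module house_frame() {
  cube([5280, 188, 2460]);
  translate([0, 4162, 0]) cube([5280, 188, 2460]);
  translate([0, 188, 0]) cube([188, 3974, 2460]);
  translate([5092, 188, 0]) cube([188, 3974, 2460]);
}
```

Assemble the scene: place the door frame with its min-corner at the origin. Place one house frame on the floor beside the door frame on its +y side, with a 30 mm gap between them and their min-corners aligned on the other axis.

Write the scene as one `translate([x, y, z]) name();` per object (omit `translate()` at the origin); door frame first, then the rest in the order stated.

door_frame();
translate([0, 195, 0]) house_frame();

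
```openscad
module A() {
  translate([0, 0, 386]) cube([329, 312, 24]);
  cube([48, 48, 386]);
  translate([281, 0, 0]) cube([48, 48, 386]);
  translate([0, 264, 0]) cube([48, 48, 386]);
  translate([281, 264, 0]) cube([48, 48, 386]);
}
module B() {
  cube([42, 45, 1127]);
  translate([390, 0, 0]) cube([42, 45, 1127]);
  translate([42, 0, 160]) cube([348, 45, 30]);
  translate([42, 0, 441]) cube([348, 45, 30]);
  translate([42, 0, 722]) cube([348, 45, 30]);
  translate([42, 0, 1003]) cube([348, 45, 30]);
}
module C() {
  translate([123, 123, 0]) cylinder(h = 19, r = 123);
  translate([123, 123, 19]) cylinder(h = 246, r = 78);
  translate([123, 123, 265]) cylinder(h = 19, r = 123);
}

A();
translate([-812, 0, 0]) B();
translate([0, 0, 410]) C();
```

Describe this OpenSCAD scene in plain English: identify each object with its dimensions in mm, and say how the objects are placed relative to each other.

A is a four-legged stool. The seat is a 329×312×24 mm slab whose top surface is at z = 410 mm; four square legs, each 48×48 mm in cross-section, run from the floor (z = 0) to the underside of the seat, each flush with a corner of the seat.

B is a straight ladder. Two 42×45 mm vertical rails, 1127 mm tall, stand 432 mm apart (outside-to-outside) with their front faces coplanar on the −y side. 4 rungs, each 45 mm deep and 30 mm tall, span between the inner faces of the rails, front faces flush with the rails. The lowest rung's underside is at z = 160 mm and rungs are spaced 281 mm apart (underside to underside).

C is a spool: two coaxial disc flanges of radius 123 mm and thickness 19 mm, joined by a core cylinder of radius 78 mm and height 246 mm. The lower flange rests on z = 0 and the three cylinders share a vertical axis.

The ladder is on the floor beside the stool on its −x side. The spool is on top of the stool.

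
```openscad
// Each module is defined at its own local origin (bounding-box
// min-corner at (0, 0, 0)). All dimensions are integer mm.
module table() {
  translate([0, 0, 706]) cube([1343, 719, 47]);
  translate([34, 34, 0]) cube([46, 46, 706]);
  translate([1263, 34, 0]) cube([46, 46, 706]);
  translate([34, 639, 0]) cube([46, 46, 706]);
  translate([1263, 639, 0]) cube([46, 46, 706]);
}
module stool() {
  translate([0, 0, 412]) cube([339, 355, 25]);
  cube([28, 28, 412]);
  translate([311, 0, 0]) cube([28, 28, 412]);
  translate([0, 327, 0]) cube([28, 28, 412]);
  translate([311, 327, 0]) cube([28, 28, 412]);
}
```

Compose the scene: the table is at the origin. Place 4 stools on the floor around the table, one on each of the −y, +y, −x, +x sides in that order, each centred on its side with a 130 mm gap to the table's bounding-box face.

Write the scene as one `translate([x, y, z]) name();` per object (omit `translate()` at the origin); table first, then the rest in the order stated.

table();
translate([502, -485, 0]) stool();
translate([502, 849, 0]) stool();
translate([-469, 182, 0]) stool();
translate([1473, 182, 0]) stool();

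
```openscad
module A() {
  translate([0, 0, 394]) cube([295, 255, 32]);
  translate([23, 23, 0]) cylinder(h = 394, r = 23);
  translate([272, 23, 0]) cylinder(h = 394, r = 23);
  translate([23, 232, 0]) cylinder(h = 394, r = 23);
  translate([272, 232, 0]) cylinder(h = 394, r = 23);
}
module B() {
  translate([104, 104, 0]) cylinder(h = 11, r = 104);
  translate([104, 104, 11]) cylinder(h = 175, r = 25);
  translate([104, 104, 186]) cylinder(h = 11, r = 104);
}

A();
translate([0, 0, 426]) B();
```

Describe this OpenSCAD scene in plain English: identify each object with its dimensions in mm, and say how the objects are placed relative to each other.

A is a four-legged stool. The seat is a 295×255×32 mm slab whose top surface is at z = 426 mm; four round legs, each 46 mm in diameter, run from the floor (z = 0) to the underside of the seat, each leg's axis is inset half a diameter from the nearest pair of seat edges (so the leg's bounding box is flush with the corner).

B is a spool: two coaxial disc flanges of radius 104 mm and thickness 11 mm, joined by a core cylinder of radius 25 mm and height 175 mm. The lower flange rests on z = 0 and the three cylinders share a vertical axis.

The spool is on top of the stool.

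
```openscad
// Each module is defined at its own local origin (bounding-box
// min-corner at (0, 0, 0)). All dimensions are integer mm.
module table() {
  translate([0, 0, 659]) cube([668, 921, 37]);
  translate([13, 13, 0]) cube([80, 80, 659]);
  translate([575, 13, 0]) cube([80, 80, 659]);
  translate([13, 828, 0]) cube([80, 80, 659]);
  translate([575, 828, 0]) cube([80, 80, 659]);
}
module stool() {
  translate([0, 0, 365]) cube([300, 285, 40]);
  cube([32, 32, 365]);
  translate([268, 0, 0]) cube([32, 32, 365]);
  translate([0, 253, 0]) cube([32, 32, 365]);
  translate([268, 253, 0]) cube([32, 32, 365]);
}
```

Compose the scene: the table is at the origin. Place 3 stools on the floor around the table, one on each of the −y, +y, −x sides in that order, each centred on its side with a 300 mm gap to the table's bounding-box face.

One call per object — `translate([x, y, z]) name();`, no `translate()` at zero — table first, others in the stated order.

table();
translate([184, -585, 0]) stool();
translate([184, 1221, 0]) stool();
translate([-600, 318, 0]) stool();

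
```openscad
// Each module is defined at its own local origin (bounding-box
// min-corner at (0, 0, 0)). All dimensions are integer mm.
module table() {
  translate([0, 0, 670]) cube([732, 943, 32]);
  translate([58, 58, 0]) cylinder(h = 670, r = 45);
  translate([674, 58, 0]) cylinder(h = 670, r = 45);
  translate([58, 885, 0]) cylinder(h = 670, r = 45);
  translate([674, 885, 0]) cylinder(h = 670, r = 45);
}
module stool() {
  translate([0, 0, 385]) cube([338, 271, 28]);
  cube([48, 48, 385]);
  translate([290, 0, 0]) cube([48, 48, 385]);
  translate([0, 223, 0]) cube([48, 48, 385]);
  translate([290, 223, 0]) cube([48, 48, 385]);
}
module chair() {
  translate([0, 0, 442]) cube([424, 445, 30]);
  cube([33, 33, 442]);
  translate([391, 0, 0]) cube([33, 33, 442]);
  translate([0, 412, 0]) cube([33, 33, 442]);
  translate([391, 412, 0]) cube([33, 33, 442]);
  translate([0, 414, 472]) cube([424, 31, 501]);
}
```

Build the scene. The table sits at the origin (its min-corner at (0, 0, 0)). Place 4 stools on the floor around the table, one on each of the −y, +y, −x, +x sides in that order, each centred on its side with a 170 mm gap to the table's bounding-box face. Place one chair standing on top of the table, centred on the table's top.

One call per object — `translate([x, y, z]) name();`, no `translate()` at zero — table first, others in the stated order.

table();
translate([197, -441, 0]) stool();
translate([197, 1113, 0]) stool();
translate([-508, 336, 0]) stool();
translate([902, 336, 0]) stool();
translate([154, 249, 702]) chair();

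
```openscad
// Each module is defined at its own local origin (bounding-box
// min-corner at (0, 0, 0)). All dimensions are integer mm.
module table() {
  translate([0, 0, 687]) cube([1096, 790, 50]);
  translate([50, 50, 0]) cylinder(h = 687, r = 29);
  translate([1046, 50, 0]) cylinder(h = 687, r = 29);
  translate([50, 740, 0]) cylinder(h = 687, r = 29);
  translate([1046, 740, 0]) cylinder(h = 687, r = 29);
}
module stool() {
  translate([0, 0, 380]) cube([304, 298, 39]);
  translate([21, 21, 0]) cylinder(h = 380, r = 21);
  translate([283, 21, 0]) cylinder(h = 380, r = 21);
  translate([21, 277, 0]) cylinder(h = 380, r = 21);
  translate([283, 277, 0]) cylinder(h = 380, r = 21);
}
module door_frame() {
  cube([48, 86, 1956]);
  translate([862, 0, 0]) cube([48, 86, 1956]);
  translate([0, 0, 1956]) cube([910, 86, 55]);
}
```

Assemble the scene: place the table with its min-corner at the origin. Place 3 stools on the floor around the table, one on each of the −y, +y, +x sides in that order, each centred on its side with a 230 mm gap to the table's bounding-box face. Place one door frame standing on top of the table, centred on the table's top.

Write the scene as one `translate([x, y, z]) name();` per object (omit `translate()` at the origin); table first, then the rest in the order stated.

table();
translate([396, -528, 0]) stool();
translate([396, 1020, 0]) stool();
translate([1326, 246, 0]) stool();
translate([93, 352, 737]) door_frame();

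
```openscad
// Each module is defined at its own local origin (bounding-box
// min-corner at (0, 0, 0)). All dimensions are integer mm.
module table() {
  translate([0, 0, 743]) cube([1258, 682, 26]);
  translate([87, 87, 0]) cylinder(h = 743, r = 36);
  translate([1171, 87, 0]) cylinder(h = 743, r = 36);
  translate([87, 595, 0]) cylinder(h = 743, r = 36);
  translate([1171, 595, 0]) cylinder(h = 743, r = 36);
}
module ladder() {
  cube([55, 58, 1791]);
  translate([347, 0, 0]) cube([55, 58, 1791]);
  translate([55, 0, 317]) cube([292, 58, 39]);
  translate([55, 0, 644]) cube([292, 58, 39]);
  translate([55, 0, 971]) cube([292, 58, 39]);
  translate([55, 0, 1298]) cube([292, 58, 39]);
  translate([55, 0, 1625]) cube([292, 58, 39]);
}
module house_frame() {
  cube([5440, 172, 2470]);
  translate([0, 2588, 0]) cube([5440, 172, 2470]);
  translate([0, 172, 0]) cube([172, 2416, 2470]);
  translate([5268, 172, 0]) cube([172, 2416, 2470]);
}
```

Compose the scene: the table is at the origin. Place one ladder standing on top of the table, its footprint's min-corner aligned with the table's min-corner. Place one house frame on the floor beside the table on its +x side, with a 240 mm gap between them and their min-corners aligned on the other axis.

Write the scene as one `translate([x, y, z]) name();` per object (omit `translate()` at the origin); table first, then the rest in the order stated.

table();
translate([0, 0, 769]) ladder();
translate([1498, 0, 0]) house_frame();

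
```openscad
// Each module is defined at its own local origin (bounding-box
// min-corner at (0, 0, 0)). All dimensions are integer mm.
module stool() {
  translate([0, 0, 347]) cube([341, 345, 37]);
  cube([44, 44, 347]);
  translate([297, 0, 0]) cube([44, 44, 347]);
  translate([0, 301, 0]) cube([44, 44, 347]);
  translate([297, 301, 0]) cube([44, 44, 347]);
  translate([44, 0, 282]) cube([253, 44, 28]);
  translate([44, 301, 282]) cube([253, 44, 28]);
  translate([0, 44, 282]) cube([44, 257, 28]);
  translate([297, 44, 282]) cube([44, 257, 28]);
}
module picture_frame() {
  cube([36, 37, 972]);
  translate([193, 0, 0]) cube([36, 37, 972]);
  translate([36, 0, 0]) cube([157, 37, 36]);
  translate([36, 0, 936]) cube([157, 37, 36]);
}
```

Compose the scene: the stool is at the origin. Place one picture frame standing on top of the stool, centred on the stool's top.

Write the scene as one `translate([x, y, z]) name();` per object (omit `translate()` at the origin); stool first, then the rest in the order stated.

stool();
translate([56, 154, 384]) picture_frame();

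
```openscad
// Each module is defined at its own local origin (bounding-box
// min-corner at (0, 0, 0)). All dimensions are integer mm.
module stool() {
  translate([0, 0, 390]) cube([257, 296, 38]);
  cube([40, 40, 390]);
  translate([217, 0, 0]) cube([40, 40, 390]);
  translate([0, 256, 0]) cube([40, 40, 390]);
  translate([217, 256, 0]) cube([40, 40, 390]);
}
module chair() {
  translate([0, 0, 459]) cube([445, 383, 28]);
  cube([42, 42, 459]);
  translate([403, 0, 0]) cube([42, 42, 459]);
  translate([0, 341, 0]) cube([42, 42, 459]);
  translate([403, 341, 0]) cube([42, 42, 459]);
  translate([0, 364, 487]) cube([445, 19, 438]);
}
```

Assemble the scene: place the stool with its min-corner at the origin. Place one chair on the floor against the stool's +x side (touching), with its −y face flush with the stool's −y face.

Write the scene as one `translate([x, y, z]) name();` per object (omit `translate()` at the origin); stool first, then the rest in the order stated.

stool();
translate([257, 0, 0]) chair();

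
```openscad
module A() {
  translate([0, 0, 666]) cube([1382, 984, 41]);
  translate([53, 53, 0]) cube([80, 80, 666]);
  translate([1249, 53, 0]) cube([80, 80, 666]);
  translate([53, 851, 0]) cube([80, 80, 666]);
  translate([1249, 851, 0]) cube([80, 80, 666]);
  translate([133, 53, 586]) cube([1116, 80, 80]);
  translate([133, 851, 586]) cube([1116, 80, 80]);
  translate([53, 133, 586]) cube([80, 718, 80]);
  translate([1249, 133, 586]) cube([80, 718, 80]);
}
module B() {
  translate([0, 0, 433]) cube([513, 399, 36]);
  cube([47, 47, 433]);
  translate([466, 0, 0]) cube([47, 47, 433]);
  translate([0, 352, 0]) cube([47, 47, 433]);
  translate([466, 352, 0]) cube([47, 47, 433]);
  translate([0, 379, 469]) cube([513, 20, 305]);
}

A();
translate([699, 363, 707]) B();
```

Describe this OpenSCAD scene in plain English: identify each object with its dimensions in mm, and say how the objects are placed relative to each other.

A is a rectangular dining table. The top is 1382×984×41 mm with its upper surface at z = 707 mm. It stands on four 80×80 mm square legs, each inset 53 mm from the nearest pair of top edges, running from the floor to the underside of the top. Four apron rails, 80 mm thick and 80 mm tall, run between adjacent legs with their top edges flush with the underside of the top and their outer faces flush with the legs' outer faces.

B is a chair. The seat is a 513×399×36 mm slab with its top at z = 469 mm, on four 47×47 mm corner legs (flush with the seat edges, standing on z = 0). A flat backrest 20 mm thick, 305 mm tall, spans the full seat width and rises from the seat top along its +y edge, rear face flush with the rear of the seat.

The chair is on top of the table.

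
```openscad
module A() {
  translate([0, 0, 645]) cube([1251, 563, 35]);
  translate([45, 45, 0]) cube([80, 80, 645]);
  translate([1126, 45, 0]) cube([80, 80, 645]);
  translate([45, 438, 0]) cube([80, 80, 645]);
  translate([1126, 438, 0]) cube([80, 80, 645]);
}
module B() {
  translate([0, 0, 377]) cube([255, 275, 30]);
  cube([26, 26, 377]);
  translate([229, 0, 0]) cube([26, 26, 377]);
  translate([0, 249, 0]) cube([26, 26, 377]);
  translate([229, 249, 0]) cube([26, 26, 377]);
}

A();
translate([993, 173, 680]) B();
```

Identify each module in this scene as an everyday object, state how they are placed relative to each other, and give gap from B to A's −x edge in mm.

The stool's min-x is at 993; the table's min-x is 0; gap = 993 mm.

A is a table. B is a stool. The stool is on top of the table. The gap from the stool to the table's −x edge is 993 mm.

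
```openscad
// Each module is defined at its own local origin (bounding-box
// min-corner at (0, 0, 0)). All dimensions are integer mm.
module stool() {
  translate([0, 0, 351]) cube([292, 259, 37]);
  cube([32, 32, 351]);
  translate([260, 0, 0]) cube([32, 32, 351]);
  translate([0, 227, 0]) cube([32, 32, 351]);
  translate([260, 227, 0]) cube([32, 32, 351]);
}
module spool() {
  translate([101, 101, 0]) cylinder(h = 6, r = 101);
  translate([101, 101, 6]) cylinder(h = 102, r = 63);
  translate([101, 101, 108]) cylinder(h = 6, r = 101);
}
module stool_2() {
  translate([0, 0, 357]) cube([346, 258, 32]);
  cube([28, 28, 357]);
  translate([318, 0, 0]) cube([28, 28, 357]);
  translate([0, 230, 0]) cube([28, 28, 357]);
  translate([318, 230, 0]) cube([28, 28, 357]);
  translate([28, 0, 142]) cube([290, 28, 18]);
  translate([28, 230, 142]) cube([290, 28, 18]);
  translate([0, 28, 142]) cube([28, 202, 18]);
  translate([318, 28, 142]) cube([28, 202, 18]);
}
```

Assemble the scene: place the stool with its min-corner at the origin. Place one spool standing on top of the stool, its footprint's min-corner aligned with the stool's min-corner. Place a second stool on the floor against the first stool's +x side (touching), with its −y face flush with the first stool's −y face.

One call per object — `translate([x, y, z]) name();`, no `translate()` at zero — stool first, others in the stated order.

stool();
translate([0, 0, 388]) spool();
translate([292, 0, 0]) stool_2();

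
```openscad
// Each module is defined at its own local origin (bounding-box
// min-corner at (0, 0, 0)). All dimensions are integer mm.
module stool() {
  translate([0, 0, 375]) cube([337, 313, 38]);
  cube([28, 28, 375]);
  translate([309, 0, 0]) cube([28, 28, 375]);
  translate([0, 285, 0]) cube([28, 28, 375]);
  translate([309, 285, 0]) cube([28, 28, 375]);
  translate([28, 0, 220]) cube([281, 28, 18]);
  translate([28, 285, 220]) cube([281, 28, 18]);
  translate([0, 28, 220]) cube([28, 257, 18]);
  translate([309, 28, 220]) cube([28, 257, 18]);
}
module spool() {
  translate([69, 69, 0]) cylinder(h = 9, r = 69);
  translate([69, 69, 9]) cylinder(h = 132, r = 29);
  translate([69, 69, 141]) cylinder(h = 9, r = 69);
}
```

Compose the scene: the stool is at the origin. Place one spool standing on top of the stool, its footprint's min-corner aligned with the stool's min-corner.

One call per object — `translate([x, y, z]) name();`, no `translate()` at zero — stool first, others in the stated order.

stool();
translate([0, 0, 413]) spool();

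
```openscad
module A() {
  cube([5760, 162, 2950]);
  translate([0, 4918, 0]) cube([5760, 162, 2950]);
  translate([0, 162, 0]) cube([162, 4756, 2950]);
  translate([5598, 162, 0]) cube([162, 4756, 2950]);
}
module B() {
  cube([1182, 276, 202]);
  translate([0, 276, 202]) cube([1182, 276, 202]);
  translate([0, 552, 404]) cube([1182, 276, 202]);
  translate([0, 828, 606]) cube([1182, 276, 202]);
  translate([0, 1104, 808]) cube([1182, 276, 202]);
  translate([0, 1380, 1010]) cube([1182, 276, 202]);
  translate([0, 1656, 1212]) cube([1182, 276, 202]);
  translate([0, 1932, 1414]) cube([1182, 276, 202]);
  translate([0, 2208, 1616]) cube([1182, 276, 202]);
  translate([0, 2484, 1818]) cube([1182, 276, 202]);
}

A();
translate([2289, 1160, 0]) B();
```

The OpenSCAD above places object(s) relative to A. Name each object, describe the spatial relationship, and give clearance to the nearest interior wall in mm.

A is a house frame. B is a staircase. The staircase sits inside the house frame, centred. The clearance to the nearest interior wall is 998 mm.

Clearances: x = 2127, y = 998; minimum 998 mm.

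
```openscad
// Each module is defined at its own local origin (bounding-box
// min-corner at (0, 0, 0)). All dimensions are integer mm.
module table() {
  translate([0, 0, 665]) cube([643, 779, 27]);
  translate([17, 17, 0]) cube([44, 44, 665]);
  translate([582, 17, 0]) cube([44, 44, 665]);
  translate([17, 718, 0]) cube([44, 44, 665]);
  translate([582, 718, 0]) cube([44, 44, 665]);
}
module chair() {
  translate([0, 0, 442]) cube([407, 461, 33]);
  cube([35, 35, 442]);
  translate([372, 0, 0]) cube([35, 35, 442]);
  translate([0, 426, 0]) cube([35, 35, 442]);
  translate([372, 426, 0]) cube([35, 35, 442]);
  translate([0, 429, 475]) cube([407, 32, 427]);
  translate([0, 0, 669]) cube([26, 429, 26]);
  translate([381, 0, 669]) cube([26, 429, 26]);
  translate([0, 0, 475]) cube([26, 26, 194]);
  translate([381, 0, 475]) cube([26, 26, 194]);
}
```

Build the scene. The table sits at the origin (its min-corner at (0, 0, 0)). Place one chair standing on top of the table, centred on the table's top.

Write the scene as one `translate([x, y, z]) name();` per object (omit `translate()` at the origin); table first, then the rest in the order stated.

table();
translate([118, 159, 692]) chair();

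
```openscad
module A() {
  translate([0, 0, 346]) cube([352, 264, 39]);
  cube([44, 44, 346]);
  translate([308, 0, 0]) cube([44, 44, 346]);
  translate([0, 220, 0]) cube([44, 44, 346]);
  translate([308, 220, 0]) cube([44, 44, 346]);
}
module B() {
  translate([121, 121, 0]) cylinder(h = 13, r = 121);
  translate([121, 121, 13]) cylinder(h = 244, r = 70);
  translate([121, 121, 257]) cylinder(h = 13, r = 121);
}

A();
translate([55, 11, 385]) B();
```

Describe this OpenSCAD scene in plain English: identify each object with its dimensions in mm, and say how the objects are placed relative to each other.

A is a simple wooden stool: a rectangular seat 352 mm (x) by 264 mm (y), 39 mm thick, top face at z = 385 mm, on four square legs, each 44×44 mm in cross-section. The legs rest on z = 0, each flush with a corner of the seat.

B is a spool: two coaxial disc flanges of radius 121 mm and thickness 13 mm, joined by a core cylinder of radius 70 mm and height 244 mm. The lower flange rests on z = 0 and the three cylinders share a vertical axis.

The spool is on top of the stool, centred.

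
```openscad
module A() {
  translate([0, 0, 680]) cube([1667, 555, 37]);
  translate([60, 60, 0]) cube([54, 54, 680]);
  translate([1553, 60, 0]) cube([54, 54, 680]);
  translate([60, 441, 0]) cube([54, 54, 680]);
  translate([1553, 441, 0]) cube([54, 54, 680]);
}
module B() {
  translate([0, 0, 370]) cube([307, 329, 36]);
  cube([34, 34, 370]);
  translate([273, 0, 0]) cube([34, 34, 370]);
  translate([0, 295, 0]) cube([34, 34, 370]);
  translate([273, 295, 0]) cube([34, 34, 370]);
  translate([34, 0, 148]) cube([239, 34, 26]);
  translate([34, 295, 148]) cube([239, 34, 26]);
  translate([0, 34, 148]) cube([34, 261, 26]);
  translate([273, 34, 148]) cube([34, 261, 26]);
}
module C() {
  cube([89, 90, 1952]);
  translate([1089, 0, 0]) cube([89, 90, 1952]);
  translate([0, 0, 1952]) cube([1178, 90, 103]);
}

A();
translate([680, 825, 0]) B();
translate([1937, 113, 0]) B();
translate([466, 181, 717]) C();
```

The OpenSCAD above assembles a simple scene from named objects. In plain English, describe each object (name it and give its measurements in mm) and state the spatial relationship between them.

A is a table: top 1667 mm (x) × 555 mm (y), 37 mm thick, upper face at z = 717 mm, on four 54×54 mm square legs, each inset 60 mm from the nearest pair of top edges, running from z = 0 to the bottom of the top.

B is a simple wooden stool: a rectangular seat 307 mm (x) by 329 mm (y), 36 mm thick, top face at z = 406 mm, on four square legs, each 34×34 mm in cross-section. The legs rest on z = 0, each flush with a corner of the seat. Four stretchers, 34 mm wide and 26 mm tall, connect adjacent legs with their undersides at z = 148 mm, each running between the inner faces of the legs it joins and aligned with the legs' outer faces on the other axis.

C is a rectangular door frame: two vertical jambs of 89×90 mm section, 1952 mm tall, with a clear opening 1000 mm wide between their inner faces. A header 103 mm tall and 90 mm deep lies on top of the jambs and spans the full outside width.

Two stools sit around the table at the +y, +x sides. The door frame is on top of the table.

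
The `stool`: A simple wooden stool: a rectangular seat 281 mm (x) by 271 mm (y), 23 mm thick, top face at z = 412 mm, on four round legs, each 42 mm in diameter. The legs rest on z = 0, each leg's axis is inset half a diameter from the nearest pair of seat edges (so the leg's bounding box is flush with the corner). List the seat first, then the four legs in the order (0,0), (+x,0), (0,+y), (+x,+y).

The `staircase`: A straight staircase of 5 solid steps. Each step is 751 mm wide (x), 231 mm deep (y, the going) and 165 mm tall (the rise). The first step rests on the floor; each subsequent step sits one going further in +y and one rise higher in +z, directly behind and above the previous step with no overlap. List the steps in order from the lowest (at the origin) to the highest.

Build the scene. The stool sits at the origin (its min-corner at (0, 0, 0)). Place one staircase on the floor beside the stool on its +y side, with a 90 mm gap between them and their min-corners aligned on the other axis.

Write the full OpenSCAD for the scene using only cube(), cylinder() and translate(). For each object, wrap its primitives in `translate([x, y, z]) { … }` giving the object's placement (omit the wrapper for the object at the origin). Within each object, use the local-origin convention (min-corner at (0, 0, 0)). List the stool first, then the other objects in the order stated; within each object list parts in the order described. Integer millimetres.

translate([0, 0, 389]) cube([281, 271, 23]);
translate([21, 21, 0]) cylinder(h = 389, r = 21);
translate([260, 21, 0]) cylinder(h = 389, r = 21);
translate([21, 250, 0]) cylinder(h = 389, r = 21);
translate([260, 250, 0]) cylinder(h = 389, r = 21);
translate([0, 361, 0]) {
  cube([751, 231, 165]);
  translate([0, 231, 165]) cube([751, 231, 165]);
  translate([0, 462, 330]) cube([751, 231, 165]);
  translate([0, 693, 495]) cube([751, 231, 165]);
  translate([0, 924, 660]) cube([751, 231, 165]);
}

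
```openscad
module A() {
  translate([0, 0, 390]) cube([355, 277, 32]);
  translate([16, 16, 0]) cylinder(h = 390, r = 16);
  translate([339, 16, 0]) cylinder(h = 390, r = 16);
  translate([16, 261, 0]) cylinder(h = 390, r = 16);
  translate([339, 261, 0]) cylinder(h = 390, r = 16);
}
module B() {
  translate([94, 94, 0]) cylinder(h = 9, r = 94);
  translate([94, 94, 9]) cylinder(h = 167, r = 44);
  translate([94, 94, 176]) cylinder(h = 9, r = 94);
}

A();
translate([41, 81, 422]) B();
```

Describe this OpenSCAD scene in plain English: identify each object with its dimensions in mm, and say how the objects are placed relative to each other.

A is a four-legged stool. The seat is 355×277 mm, 32 mm thick, top at z = 422 mm. It stands on four round legs, each 32 mm in diameter, from z = 0 to the seat underside, each leg's axis is inset half a diameter from the nearest pair of seat edges (so the leg's bounding box is flush with the corner).

B is a spool: two coaxial disc flanges of radius 94 mm and thickness 9 mm, joined by a core cylinder of radius 44 mm and height 167 mm. The lower flange rests on z = 0 and the three cylinders share a vertical axis.

The spool is on top of the stool.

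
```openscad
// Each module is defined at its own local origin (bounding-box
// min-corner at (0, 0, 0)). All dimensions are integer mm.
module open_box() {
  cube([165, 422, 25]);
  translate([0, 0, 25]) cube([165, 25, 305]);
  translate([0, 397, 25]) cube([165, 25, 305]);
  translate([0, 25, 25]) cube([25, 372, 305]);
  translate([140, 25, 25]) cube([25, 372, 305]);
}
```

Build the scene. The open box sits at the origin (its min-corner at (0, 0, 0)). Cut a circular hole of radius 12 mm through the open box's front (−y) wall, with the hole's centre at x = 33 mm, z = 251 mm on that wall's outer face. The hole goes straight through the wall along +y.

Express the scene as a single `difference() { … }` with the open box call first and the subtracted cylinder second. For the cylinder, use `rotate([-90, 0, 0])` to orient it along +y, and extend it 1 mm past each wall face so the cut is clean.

difference() {
  open_box();
  translate([33, -1, 251]) rotate([-90, 0, 0]) cylinder(h = 27, r = 12);
}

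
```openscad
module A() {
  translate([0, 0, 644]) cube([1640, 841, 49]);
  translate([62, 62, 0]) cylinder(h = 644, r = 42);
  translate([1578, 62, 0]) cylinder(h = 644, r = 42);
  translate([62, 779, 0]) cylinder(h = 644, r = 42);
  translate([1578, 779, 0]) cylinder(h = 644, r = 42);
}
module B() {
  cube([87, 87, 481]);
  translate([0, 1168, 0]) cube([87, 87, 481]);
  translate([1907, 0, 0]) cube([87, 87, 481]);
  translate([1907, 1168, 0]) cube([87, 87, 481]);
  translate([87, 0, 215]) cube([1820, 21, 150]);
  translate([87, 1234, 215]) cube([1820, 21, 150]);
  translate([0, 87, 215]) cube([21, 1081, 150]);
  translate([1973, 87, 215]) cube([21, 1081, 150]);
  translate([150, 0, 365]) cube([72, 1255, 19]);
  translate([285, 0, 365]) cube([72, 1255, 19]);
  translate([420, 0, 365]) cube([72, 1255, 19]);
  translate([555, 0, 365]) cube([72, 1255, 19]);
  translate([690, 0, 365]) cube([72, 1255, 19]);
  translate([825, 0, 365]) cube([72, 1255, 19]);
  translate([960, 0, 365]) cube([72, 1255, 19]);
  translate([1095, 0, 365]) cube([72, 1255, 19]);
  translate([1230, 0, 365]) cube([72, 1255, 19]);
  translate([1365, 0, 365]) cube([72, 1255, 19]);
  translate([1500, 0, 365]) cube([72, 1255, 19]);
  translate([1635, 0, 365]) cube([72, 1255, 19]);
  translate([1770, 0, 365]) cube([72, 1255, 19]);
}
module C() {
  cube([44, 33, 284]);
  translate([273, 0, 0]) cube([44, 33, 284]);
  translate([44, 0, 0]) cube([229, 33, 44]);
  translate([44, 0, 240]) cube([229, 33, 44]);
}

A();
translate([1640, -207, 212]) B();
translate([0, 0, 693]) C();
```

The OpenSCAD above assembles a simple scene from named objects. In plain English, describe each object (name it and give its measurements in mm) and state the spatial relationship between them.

A is a table with a 1640×841 mm rectangular top, 49 mm thick, top surface at z = 693 mm, supported by four round legs of 84 mm diameter, each leg's bounding box inset 20 mm from the nearest pair of top edges, running from the floor.

B is a bed frame 1994 mm long (x) by 1255 mm wide (y). Four 87×87 mm corner posts, 481 mm tall, at the corners of the footprint. Four rails of 21 mm thickness and 150 mm height run between adjacent posts with their undersides at z = 215 mm, their outer faces flush with the outside of the frame (the two x-running rails run between the posts' inner faces; the two y-running rails run between the posts' inner faces). 13 slats, each 72 mm wide (x) and 19 mm thick, lie across the top of the two x-running rails, running the full 1255 mm width of the frame in y; the slats are evenly spaced along x between the inner faces of the end posts with equal gaps (rounded down to the nearest mm) at the −x end and between each pair — any rounding remainder accumulates at the +x end.

C is a rectangular picture frame lying in the x–z plane (depth along y). The opening is 229 mm wide (x) by 196 mm tall (z), surrounded by a border 44 mm wide on all four sides. The frame is 33 mm deep and is made of two full-height vertical stiles with two horizontal rails fitted between them.

The bed frame is beside the table with their tops flush at z = 693. The picture frame is on top of the table.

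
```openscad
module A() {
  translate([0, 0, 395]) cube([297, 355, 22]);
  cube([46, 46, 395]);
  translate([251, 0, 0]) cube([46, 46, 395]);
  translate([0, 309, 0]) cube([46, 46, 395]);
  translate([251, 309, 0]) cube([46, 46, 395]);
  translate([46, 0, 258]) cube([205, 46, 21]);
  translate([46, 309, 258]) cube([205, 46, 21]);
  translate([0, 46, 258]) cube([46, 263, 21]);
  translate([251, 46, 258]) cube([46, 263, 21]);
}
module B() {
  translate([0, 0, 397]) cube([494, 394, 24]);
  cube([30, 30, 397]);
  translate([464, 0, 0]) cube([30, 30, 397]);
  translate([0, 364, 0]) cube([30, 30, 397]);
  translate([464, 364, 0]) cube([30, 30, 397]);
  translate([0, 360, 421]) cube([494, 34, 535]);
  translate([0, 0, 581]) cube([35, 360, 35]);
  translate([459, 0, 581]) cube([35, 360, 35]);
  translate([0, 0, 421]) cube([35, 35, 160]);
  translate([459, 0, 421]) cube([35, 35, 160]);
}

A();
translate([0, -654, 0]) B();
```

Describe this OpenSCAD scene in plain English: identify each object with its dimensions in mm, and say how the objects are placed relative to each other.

A is a four-legged stool. The seat is 297×355 mm, 22 mm thick, top at z = 417 mm. It stands on four square legs, each 46×46 mm in cross-section, from z = 0 to the seat underside, each flush with a corner of the seat. Four stretchers, 46 mm wide and 21 mm tall, connect adjacent legs with their undersides at z = 258 mm, each running between the inner faces of the legs it joins and aligned with the legs' outer faces on the other axis.

B is a chair: 494×394 mm seat, 24 mm thick, top at z = 421 mm, on four 30 mm square corner legs flush with the seat edges. A 34 mm thick backrest slab spans the full seat width, extending 535 mm above the seat top, its back face flush with the seat's +y edge. Two armrests of 35×35 mm section run along each side from the seat's front edge to the front of the backrest, top faces 195 mm above the seat top and outer faces flush with the seat's x-edges; a 35×35 mm post under the front of each armrest stands on the seat at the front corner.

The chair is on the floor beside the stool on its −y side.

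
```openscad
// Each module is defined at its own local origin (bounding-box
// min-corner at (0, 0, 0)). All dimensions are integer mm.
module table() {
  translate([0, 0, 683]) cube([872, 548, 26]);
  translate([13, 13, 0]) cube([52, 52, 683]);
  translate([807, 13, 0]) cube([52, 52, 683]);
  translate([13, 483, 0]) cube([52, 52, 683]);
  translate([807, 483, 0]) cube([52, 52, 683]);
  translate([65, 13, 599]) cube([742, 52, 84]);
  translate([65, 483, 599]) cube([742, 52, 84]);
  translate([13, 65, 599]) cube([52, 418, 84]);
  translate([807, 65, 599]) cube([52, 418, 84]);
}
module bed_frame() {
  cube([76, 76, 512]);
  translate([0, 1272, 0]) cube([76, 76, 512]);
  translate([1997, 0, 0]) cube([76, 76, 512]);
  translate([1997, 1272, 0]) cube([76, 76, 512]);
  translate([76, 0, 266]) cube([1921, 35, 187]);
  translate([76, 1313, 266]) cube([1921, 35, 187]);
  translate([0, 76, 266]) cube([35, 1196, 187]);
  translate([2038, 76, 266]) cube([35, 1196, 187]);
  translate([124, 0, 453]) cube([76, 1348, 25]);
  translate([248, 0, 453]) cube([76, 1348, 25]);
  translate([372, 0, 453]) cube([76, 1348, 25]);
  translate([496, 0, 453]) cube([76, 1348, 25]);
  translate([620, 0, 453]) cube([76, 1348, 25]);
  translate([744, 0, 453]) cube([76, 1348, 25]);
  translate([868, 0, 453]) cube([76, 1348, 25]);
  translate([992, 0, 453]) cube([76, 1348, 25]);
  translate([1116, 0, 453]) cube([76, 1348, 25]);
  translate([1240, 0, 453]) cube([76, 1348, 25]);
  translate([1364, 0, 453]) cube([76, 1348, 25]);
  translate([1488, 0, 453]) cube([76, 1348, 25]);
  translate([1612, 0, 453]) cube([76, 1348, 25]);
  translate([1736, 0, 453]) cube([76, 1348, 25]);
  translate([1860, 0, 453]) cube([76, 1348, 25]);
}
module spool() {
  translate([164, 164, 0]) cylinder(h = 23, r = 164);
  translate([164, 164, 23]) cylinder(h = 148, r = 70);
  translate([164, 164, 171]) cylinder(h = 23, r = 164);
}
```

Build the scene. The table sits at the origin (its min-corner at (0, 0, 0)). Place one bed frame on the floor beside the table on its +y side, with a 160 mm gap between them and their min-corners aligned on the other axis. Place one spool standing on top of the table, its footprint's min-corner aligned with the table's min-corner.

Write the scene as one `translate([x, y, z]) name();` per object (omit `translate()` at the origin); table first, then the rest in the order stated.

table();
translate([0, 708, 0]) bed_frame();
translate([0, 0, 709]) spool();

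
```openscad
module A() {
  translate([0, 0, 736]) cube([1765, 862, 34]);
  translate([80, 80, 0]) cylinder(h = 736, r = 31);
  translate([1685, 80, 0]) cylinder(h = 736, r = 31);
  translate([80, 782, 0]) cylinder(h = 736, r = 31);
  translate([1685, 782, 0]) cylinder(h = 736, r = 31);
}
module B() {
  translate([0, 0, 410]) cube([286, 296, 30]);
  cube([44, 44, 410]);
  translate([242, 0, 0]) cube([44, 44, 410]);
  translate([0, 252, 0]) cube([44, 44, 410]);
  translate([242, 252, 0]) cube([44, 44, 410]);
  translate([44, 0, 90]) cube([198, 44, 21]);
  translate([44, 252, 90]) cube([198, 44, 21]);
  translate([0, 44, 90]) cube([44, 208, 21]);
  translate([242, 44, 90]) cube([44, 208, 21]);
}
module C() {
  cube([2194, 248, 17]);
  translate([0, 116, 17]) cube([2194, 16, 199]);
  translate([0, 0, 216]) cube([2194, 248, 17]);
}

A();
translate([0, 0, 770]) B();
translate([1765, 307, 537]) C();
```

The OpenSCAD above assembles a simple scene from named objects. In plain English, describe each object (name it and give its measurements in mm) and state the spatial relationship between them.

A is a table with a 1765×862 mm rectangular top, 34 mm thick, top surface at z = 770 mm, supported by four round legs of 62 mm diameter, each leg's bounding box inset 49 mm from the nearest pair of top edges, running from the floor.

B is a four-legged stool. The seat is a 286×296×30 mm slab whose top surface is at z = 440 mm; four square legs, each 44×44 mm in cross-section, run from the floor (z = 0) to the underside of the seat, each flush with a corner of the seat. Four stretchers, 44 mm wide and 21 mm tall, connect adjacent legs with their undersides at z = 90 mm, each running between the inner faces of the legs it joins and aligned with the legs' outer faces on the other axis.

C is an I-beam lying along x, 2194 mm long. Overall section height 233 mm. Two flanges 248 mm wide (y) and 17 mm thick, one on the floor and one at the top; a web 16 mm thick runs between them, centred on the flange width.

The stool is on top of the table. The I-beam is beside the table with their tops flush at z = 770.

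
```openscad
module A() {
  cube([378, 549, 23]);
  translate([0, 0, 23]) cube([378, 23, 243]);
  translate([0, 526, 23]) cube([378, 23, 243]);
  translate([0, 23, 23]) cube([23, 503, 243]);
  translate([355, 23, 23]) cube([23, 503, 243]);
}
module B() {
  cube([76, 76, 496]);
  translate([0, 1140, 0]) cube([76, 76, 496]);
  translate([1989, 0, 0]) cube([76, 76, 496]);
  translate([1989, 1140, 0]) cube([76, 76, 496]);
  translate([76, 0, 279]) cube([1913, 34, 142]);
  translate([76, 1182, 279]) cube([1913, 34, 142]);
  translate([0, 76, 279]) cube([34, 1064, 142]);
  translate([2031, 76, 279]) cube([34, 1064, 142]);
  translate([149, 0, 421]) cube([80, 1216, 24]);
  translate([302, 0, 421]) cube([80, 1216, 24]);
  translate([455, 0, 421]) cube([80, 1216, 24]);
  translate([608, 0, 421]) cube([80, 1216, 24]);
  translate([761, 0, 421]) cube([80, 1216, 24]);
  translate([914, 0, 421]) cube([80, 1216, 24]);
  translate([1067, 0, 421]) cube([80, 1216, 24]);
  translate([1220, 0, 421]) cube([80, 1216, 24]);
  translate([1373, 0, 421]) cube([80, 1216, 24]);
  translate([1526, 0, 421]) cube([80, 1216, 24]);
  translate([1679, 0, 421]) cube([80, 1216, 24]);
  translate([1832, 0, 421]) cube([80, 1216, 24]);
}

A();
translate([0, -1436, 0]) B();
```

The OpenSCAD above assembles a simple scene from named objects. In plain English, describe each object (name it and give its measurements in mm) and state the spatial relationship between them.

A is an open-topped rectangular box: outside dimensions 378×549×266 mm, with a uniform wall and base thickness of 23 mm. The base is a full 378×549 slab on the floor; four walls sit on top of the base. The front and back walls (the −y and +y sides) span the full width; the two side walls fit between them.

B is a bed frame 2065 mm long (x) by 1216 mm wide (y). Four 76×76 mm corner posts, 496 mm tall, at the corners of the footprint. Four rails of 34 mm thickness and 142 mm height run between adjacent posts with their undersides at z = 279 mm, their outer faces flush with the outside of the frame (the two x-running rails run between the posts' inner faces; the two y-running rails run between the posts' inner faces). 12 slats, each 80 mm wide (x) and 24 mm thick, lie across the top of the two x-running rails, running the full 1216 mm width of the frame in y; the slats are evenly spaced along x between the inner faces of the end posts with equal gaps (rounded down to the nearest mm) at the −x end and between each pair — any rounding remainder accumulates at the +x end.

The bed frame is on the floor beside the open box on its −y side.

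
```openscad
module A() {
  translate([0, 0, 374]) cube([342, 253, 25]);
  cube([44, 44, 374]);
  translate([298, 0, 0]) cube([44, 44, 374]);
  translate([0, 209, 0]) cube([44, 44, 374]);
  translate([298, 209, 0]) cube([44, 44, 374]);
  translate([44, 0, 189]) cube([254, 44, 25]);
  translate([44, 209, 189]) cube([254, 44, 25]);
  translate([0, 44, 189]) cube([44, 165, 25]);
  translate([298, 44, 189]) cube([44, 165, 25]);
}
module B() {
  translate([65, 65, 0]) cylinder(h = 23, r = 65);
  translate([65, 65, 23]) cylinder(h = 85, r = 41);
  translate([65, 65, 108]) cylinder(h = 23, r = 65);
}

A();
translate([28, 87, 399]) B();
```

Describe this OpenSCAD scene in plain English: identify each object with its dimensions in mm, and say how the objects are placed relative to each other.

A is a simple wooden stool: a rectangular seat 342 mm (x) by 253 mm (y), 25 mm thick, top face at z = 399 mm, on four square legs, each 44×44 mm in cross-section. The legs rest on z = 0, each flush with a corner of the seat. Four stretchers, 44 mm wide and 25 mm tall, connect adjacent legs with their undersides at z = 189 mm, each running between the inner faces of the legs it joins and aligned with the legs' outer faces on the other axis.

B is a spool: two coaxial disc flanges of radius 65 mm and thickness 23 mm, joined by a core cylinder of radius 41 mm and height 85 mm. The lower flange rests on z = 0 and the three cylinders share a vertical axis.

The spool is on top of the stool.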